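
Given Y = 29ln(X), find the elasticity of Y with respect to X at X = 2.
Elasticity = 1/ln(2) ≈ 1.4427

Elasticity = (dY/dX) · (X/Y)

dY/dX = 29/X
At X = 2: dY/dX = 29/2, Y = 29·ln(2)

Elasticity = (29/2) · (2 / (29·ln(2))) = 1/ln(2) ≈ 1.4427

Interpretation: for a small percentage change in X, the percentage change in Y is approximately 1.44 times as large.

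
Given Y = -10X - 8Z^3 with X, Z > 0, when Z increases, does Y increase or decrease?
Y decreases

Taking the partial derivative:
∂Y/∂Z = -24Z^2

∂Y/∂Z = -24Z^2 < 0 (assuming positive values)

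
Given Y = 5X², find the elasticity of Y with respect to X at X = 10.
Elasticity = 2

Elasticity = (dY/dX) · (X/Y)

dY/dX = 10·X
At X = 10: dY/dX = 100, Y = 500

Elasticity = 100 · (10 / 500) = 2

Interpretation: for a small percentage change in X, the percentage change in Y is approximately 2.00 times as large.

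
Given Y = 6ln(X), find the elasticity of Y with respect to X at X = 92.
Elasticity = 1/ln(92) ≈ 0.2212

Elasticity = (dY/dX) · (X/Y)

dY/dX = 6/X
At X = 92: dY/dX = 3/46, Y = 6·ln(92)

Elasticity = (3/46) · (92 / (6·ln(92))) = 1/ln(92) ≈ 0.2212

Interpretation: for a small percentage change in X, the percentage change in Y is approximately 0.22 times as large.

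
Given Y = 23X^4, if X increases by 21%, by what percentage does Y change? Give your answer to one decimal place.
114.4%

For Y = 23X^4:
If X → X(1 + 0.21)
Then Y → Y · (1 + 0.21)^4
     ≈ Y · 2.1436

Percentage change = ((1 + 0.21)^4 − 1) × 100% ≈ 114.4%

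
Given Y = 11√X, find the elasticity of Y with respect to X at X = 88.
Elasticity = 1/2

Elasticity = (dY/dX) · (X/Y)

dY/dX = 11/(2·√X)
At X = 88: dY/dX = √22/8, Y = 22·√22

Elasticity = (√22/8) · (88 / (22·√22)) = 1/2

Interpretation: for a small percentage change in X, the percentage change in Y is approximately 0.50 times as large.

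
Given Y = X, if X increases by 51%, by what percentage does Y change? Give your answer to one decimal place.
51.0%

For Y = X:
If X → X(1 + 0.51)
Then Y → Y · (1 + 0.51)^1
     = Y · 1.5100

Percentage change = ((1 + 0.51)^1 − 1) × 100% = 51.0%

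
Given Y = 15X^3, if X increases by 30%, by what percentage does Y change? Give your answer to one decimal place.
119.7%

For Y = 15X^3:
If X → X(1 + 0.3)
Then Y → Y · (1 + 0.3)^3
     = Y · 2.1970

Percentage change = ((1 + 0.3)^3 − 1) × 100% = 119.7%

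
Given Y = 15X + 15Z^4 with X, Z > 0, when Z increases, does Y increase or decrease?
Y increases

Taking the partial derivative:
∂Y/∂Z = 60Z^3

∂Y/∂Z = 60Z^3 > 0 (assuming positive values)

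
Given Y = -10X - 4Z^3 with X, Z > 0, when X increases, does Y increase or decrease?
Y decreases

Taking the partial derivative:
∂Y/∂X = -10

∂Y/∂X = -10 < 0 (assuming positive values)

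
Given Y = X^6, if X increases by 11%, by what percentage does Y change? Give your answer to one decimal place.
87.0%

For Y = X^6:
If X → X(1 + 0.11)
Then Y → Y · (1 + 0.11)^6
     ≈ Y · 1.8704

Percentage change = ((1 + 0.11)^6 − 1) × 100% ≈ 87.0%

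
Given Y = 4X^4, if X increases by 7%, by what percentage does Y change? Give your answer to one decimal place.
31.1%

For Y = 4X^4:
If X → X(1 + 0.07)
Then Y → Y · (1 + 0.07)^4
     ≈ Y · 1.3108

Percentage change = ((1 + 0.07)^4 − 1) × 100% ≈ 31.1%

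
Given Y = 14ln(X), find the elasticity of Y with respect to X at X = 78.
Elasticity = 1/ln(78) ≈ 0.2295

Elasticity = (dY/dX) · (X/Y)

dY/dX = 14/X
At X = 78: dY/dX = 7/39, Y = 14·ln(78)

Elasticity = (7/39) · (78 / (14·ln(78))) = 1/ln(78) ≈ 0.2295

Interpretation: for a small percentage change in X, the percentage change in Y is approximately 0.23 times as large.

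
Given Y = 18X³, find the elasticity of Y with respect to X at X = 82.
Elasticity = 3

Elasticity = (dY/dX) · (X/Y)

dY/dX = 54·X²
At X = 82: dY/dX = 363096, Y = 9924624

Elasticity = 363096 · (82 / 9924624) = 3

Interpretation: for a small percentage change in X, the percentage change in Y is approximately 3.00 times as large.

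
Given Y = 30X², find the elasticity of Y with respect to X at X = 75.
Elasticity = 2

Elasticity = (dY/dX) · (X/Y)

dY/dX = 60·X
At X = 75: dY/dX = 4500, Y = 168750

Elasticity = 4500 · (75 / 168750) = 2

Interpretation: for a small percentage change in X, the percentage change in Y is approximately 2.00 times as large.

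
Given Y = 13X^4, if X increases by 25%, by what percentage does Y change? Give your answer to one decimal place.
144.1%

For Y = 13X^4:
If X → X(1 + 0.25)
Then Y → Y · (1 + 0.25)^4
     ≈ Y · 2.4414

Percentage change = ((1 + 0.25)^4 − 1) × 100% ≈ 144.1%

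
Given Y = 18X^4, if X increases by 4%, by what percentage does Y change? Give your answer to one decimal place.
17.0%

For Y = 18X^4:
If X → X(1 + 0.04)
Then Y → Y · (1 + 0.04)^4
     ≈ Y · 1.1699

Percentage change = ((1 + 0.04)^4 − 1) × 100% ≈ 17.0%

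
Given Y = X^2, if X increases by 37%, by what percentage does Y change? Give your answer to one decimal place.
87.7%

For Y = X^2:
If X → X(1 + 0.37)
Then Y → Y · (1 + 0.37)^2
     = Y · 1.8769

Percentage change = ((1 + 0.37)^2 − 1) × 100% ≈ 87.7%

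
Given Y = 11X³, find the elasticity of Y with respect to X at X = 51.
Elasticity = 3

Elasticity = (dY/dX) · (X/Y)

dY/dX = 33·X²
At X = 51: dY/dX = 85833, Y = 1459161

Elasticity = 85833 · (51 / 1459161) = 3

Interpretation: for a small percentage change in X, the percentage change in Y is approximately 3.00 times as large.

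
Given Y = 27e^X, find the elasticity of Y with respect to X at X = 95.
Elasticity = 95

Elasticity = (dY/dX) · (X/Y)

dY/dX = 27·e^X
At X = 95: dY/dX = 27·e^95, Y = 27·e^95

Elasticity = (27·e^95) · (95 / (27·e^95)) = 95

Interpretation: for a small percentage change in X, the percentage change in Y is approximately 95.00 times as large.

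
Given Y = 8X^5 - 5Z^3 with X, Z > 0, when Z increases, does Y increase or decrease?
Y decreases

Taking the partial derivative:
∂Y/∂Z = -15Z^2

∂Y/∂Z = -15Z^2 < 0 (assuming positive values)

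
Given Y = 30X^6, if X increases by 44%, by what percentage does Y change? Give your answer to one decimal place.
791.6%

For Y = 30X^6:
If X → X(1 + 0.44)
Then Y → Y · (1 + 0.44)^6
     ≈ Y · 8.9161

Percentage change = ((1 + 0.44)^6 − 1) × 100% ≈ 791.6%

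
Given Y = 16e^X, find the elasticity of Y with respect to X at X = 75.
Elasticity = 75

Elasticity = (dY/dX) · (X/Y)

dY/dX = 16·e^X
At X = 75: dY/dX = 16·e^75, Y = 16·e^75

Elasticity = (16·e^75) · (75 / (16·e^75)) = 75

Interpretation: for a small percentage change in X, the percentage change in Y is approximately 75.00 times as large.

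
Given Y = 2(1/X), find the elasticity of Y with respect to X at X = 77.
Elasticity = -1

Elasticity = (dY/dX) · (X/Y)

dY/dX = -2/X²
At X = 77: dY/dX = -2/5929, Y = 2/77

Elasticity = (-2/5929) · (77 / (2/77)) = -1

Interpretation: for a small percentage change in X, the percentage change in Y is approximately -1.00 times as large.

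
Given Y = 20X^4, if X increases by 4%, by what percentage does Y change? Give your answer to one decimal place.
17.0%

For Y = 20X^4:
If X → X(1 + 0.04)
Then Y → Y · (1 + 0.04)^4
     ≈ Y · 1.1699

Percentage change = ((1 + 0.04)^4 − 1) × 100% ≈ 17.0%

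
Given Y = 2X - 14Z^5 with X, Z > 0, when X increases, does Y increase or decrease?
Y increases

Taking the partial derivative:
∂Y/∂X = 2

∂Y/∂X = 2 > 0 (assuming positive values)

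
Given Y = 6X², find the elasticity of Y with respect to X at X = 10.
Elasticity = 2

Elasticity = (dY/dX) · (X/Y)

dY/dX = 12·X
At X = 10: dY/dX = 120, Y = 600

Elasticity = 120 · (10 / 600) = 2

Interpretation: for a small percentage change in X, the percentage change in Y is approximately 2.00 times as large.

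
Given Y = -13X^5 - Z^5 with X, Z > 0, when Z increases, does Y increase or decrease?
Y decreases

Taking the partial derivative:
∂Y/∂Z = -5Z^4

∂Y/∂Z = -5Z^4 < 0 (assuming positive values)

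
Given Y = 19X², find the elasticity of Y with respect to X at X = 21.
Elasticity = 2

Elasticity = (dY/dX) · (X/Y)

dY/dX = 38·X
At X = 21: dY/dX = 798, Y = 8379

Elasticity = 798 · (21 / 8379) = 2

Interpretation: for a small percentage change in X, the percentage change in Y is approximately 2.00 times as large.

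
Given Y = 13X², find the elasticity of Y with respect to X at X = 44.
Elasticity = 2

Elasticity = (dY/dX) · (X/Y)

dY/dX = 26·X
At X = 44: dY/dX = 1144, Y = 25168

Elasticity = 1144 · (44 / 25168) = 2

Interpretation: for a small percentage change in X, the percentage change in Y is approximately 2.00 times as large.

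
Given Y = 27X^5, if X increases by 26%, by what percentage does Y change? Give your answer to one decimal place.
217.6%

For Y = 27X^5:
If X → X(1 + 0.26)
Then Y → Y · (1 + 0.26)^5
     ≈ Y · 3.1758

Percentage change = ((1 + 0.26)^5 − 1) × 100% ≈ 217.6%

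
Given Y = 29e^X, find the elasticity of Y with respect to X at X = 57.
Elasticity = 57

Elasticity = (dY/dX) · (X/Y)

dY/dX = 29·e^X
At X = 57: dY/dX = 29·e^57, Y = 29·e^57

Elasticity = (29·e^57) · (57 / (29·e^57)) = 57

Interpretation: for a small percentage change in X, the percentage change in Y is approximately 57.00 times as large.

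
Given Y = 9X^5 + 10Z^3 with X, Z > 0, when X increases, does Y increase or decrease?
Y increases

Taking the partial derivative:
∂Y/∂X = 45X^4

∂Y/∂X = 45X^4 > 0 (assuming positive values)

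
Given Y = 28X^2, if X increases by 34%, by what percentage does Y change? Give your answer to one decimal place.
79.6%

For Y = 28X^2:
If X → X(1 + 0.34)
Then Y → Y · (1 + 0.34)^2
     = Y · 1.7956

Percentage change = ((1 + 0.34)^2 − 1) × 100% ≈ 79.6%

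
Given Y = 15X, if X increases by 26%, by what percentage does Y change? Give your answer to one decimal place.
26.0%

For Y = 15X:
If X → X(1 + 0.26)
Then Y → Y · (1 + 0.26)^1
     = Y · 1.2600

Percentage change = ((1 + 0.26)^1 − 1) × 100% = 26.0%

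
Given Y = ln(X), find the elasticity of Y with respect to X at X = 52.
Elasticity = 1/ln(52) ≈ 0.2531

Elasticity = (dY/dX) · (X/Y)

dY/dX = 1/X
At X = 52: dY/dX = 1/52, Y = ln(52)

Elasticity = (1/52) · (52 / (ln(52))) = 1/ln(52) ≈ 0.2531

Interpretation: for a small percentage change in X, the percentage change in Y is approximately 0.25 times as large.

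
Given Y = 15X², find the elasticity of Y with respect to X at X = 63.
Elasticity = 2

Elasticity = (dY/dX) · (X/Y)

dY/dX = 30·X
At X = 63: dY/dX = 1890, Y = 59535

Elasticity = 1890 · (63 / 59535) = 2

Interpretation: for a small percentage change in X, the percentage change in Y is approximately 2.00 times as large.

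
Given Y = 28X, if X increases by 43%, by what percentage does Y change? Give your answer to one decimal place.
43.0%

For Y = 28X:
If X → X(1 + 0.43)
Then Y → Y · (1 + 0.43)^1
     = Y · 1.4300

Percentage change = ((1 + 0.43)^1 − 1) × 100% = 43.0%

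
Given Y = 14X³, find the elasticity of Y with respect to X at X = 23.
Elasticity = 3

Elasticity = (dY/dX) · (X/Y)

dY/dX = 42·X²
At X = 23: dY/dX = 22218, Y = 170338

Elasticity = 22218 · (23 / 170338) = 3

Interpretation: for a small percentage change in X, the percentage change in Y is approximately 3.00 times as large.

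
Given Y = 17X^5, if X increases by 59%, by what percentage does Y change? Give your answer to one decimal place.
916.2%

For Y = 17X^5:
If X → X(1 + 0.59)
Then Y → Y · (1 + 0.59)^5
     ≈ Y · 10.1622

Percentage change = ((1 + 0.59)^5 − 1) × 100% ≈ 916.2%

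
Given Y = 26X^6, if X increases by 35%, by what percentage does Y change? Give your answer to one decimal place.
505.3%

For Y = 26X^6:
If X → X(1 + 0.35)
Then Y → Y · (1 + 0.35)^6
     ≈ Y · 6.0534

Percentage change = ((1 + 0.35)^6 − 1) × 100% ≈ 505.3%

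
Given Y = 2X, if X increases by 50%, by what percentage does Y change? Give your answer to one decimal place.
50.0%

For Y = 2X:
If X → X(1 + 0.5)
Then Y → Y · (1 + 0.5)^1
     = Y · 1.5000

Percentage change = ((1 + 0.5)^1 − 1) × 100% = 50.0%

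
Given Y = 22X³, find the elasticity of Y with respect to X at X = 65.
Elasticity = 3

Elasticity = (dY/dX) · (X/Y)

dY/dX = 66·X²
At X = 65: dY/dX = 278850, Y = 6041750

Elasticity = 278850 · (65 / 6041750) = 3

Interpretation: for a small percentage change in X, the percentage change in Y is approximately 3.00 times as large.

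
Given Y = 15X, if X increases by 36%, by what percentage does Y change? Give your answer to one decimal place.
36.0%

For Y = 15X:
If X → X(1 + 0.36)
Then Y → Y · (1 + 0.36)^1
     = Y · 1.3600

Percentage change = ((1 + 0.36)^1 − 1) × 100% = 36.0%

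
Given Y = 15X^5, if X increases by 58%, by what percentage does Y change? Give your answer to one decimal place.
884.7%

For Y = 15X^5:
If X → X(1 + 0.58)
Then Y → Y · (1 + 0.58)^5
     ≈ Y · 9.8466

Percentage change = ((1 + 0.58)^5 − 1) × 100% ≈ 884.7%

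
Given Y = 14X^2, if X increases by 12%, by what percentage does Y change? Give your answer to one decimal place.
25.4%

For Y = 14X^2:
If X → X(1 + 0.12)
Then Y → Y · (1 + 0.12)^2
     = Y · 1.2544

Percentage change = ((1 + 0.12)^2 − 1) × 100% ≈ 25.4%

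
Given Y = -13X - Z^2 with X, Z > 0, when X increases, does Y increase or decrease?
Y decreases

Taking the partial derivative:
∂Y/∂X = -13

∂Y/∂X = -13 < 0 (assuming positive values)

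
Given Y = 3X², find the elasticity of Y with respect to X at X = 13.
Elasticity = 2

Elasticity = (dY/dX) · (X/Y)

dY/dX = 6·X
At X = 13: dY/dX = 78, Y = 507

Elasticity = 78 · (13 / 507) = 2

Interpretation: for a small percentage change in X, the percentage change in Y is approximately 2.00 times as large.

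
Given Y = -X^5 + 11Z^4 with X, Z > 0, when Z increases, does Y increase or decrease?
Y increases

Taking the partial derivative:
∂Y/∂Z = 44Z^3

∂Y/∂Z = 44Z^3 > 0 (assuming positive values)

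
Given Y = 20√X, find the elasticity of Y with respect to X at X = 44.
Elasticity = 1/2

Elasticity = (dY/dX) · (X/Y)

dY/dX = 10/√X
At X = 44: dY/dX = 5·√11/11, Y = 40·√11

Elasticity = (5·√11/11) · (44 / (40·√11)) = 1/2

Interpretation: for a small percentage change in X, the percentage change in Y is approximately 0.50 times as large.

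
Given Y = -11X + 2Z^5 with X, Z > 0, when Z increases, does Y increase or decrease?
Y increases

Taking the partial derivative:
∂Y/∂Z = 10Z^4

∂Y/∂Z = 10Z^4 > 0 (assuming positive values)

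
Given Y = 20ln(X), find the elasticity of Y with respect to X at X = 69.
Elasticity = 1/ln(69) ≈ 0.2362

Elasticity = (dY/dX) · (X/Y)

dY/dX = 20/X
At X = 69: dY/dX = 20/69, Y = 20·ln(69)

Elasticity = (20/69) · (69 / (20·ln(69))) = 1/ln(69) ≈ 0.2362

Interpretation: for a small percentage change in X, the percentage change in Y is approximately 0.24 times as large.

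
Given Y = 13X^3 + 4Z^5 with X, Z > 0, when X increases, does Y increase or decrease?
Y increases

Taking the partial derivative:
∂Y/∂X = 39X^2

∂Y/∂X = 39X^2 > 0 (assuming positive values)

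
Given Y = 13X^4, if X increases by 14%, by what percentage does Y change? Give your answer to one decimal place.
68.9%

For Y = 13X^4:
If X → X(1 + 0.14)
Then Y → Y · (1 + 0.14)^4
     ≈ Y · 1.6890

Percentage change = ((1 + 0.14)^4 − 1) × 100% ≈ 68.9%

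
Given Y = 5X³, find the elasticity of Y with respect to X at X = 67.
Elasticity = 3

Elasticity = (dY/dX) · (X/Y)

dY/dX = 15·X²
At X = 67: dY/dX = 67335, Y = 1503815

Elasticity = 67335 · (67 / 1503815) = 3

Interpretation: for a small percentage change in X, the percentage change in Y is approximately 3.00 times as large.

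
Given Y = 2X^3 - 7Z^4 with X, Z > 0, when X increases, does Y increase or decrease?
Y increases

Taking the partial derivative:
∂Y/∂X = 6X^2

∂Y/∂X = 6X^2 > 0 (assuming positive values)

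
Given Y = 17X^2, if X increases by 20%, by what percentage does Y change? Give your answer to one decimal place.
44.0%

For Y = 17X^2:
If X → X(1 + 0.2)
Then Y → Y · (1 + 0.2)^2
     = Y · 1.4400

Percentage change = ((1 + 0.2)^2 − 1) × 100% = 44.0%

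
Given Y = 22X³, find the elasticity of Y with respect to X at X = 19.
Elasticity = 3

Elasticity = (dY/dX) · (X/Y)

dY/dX = 66·X²
At X = 19: dY/dX = 23826, Y = 150898

Elasticity = 23826 · (19 / 150898) = 3

Interpretation: for a small percentage change in X, the percentage change in Y is approximately 3.00 times as large.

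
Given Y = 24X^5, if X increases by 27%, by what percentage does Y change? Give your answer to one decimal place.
230.4%

For Y = 24X^5:
If X → X(1 + 0.27)
Then Y → Y · (1 + 0.27)^5
     ≈ Y · 3.3038

Percentage change = ((1 + 0.27)^5 − 1) × 100% ≈ 230.4%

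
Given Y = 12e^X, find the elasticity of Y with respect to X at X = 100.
Elasticity = 100

Elasticity = (dY/dX) · (X/Y)

dY/dX = 12·e^X
At X = 100: dY/dX = 12·e^100, Y = 12·e^100

Elasticity = (12·e^100) · (100 / (12·e^100)) = 100

Interpretation: for a small percentage change in X, the percentage change in Y is approximately 100.00 times as large.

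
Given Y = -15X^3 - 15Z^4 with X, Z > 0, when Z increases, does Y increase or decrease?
Y decreases

Taking the partial derivative:
∂Y/∂Z = -60Z^3

∂Y/∂Z = -60Z^3 < 0 (assuming positive values)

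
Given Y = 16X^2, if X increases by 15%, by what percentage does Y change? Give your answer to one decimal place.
32.3%

For Y = 16X^2:
If X → X(1 + 0.15)
Then Y → Y · (1 + 0.15)^2
     = Y · 1.3225

Percentage change = ((1 + 0.15)^2 − 1) × 100% ≈ 32.3%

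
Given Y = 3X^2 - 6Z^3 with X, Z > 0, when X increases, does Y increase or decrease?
Y increases

Taking the partial derivative:
∂Y/∂X = 6X

∂Y/∂X = 6X > 0 (assuming positive values)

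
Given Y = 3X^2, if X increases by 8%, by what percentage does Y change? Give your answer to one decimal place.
16.6%

For Y = 3X^2:
If X → X(1 + 0.08)
Then Y → Y · (1 + 0.08)^2
     = Y · 1.1664

Percentage change = ((1 + 0.08)^2 − 1) × 100% ≈ 16.6%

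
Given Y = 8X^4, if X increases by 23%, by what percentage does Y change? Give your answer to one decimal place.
128.9%

For Y = 8X^4:
If X → X(1 + 0.23)
Then Y → Y · (1 + 0.23)^4
     ≈ Y · 2.2889

Percentage change = ((1 + 0.23)^4 − 1) × 100% ≈ 128.9%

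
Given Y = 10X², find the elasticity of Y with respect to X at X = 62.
Elasticity = 2

Elasticity = (dY/dX) · (X/Y)

dY/dX = 20·X
At X = 62: dY/dX = 1240, Y = 38440

Elasticity = 1240 · (62 / 38440) = 2

Interpretation: for a small percentage change in X, the percentage change in Y is approximately 2.00 times as large.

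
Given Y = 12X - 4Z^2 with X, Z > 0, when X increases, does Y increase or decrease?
Y increases

Taking the partial derivative:
∂Y/∂X = 12

∂Y/∂X = 12 > 0 (assuming positive values)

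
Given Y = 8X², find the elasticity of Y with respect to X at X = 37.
Elasticity = 2

Elasticity = (dY/dX) · (X/Y)

dY/dX = 16·X
At X = 37: dY/dX = 592, Y = 10952

Elasticity = 592 · (37 / 10952) = 2

Interpretation: for a small percentage change in X, the percentage change in Y is approximately 2.00 times as large.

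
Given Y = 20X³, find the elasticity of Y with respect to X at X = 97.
Elasticity = 3

Elasticity = (dY/dX) · (X/Y)

dY/dX = 60·X²
At X = 97: dY/dX = 564540, Y = 18253460

Elasticity = 564540 · (97 / 18253460) = 3

Interpretation: for a small percentage change in X, the percentage change in Y is approximately 3.00 times as large.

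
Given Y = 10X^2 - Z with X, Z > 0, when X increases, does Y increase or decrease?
Y increases

Taking the partial derivative:
∂Y/∂X = 20X

∂Y/∂X = 20X > 0 (assuming positive values)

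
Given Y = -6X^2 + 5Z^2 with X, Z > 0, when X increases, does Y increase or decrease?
Y decreases

Taking the partial derivative:
∂Y/∂X = -12X

∂Y/∂X = -12X < 0 (assuming positive values)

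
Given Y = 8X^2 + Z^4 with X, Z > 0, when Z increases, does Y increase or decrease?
Y increases

Taking the partial derivative:
∂Y/∂Z = 4Z^3

∂Y/∂Z = 4Z^3 > 0 (assuming positive values)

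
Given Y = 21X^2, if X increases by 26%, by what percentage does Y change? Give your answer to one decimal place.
58.8%

For Y = 21X^2:
If X → X(1 + 0.26)
Then Y → Y · (1 + 0.26)^2
     = Y · 1.5876

Percentage change = ((1 + 0.26)^2 − 1) × 100% ≈ 58.8%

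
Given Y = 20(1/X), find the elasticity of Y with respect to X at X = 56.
Elasticity = -1

Elasticity = (dY/dX) · (X/Y)

dY/dX = -20/X²
At X = 56: dY/dX = -5/784, Y = 5/14

Elasticity = (-5/784) · (56 / (5/14)) = -1

Interpretation: for a small percentage change in X, the percentage change in Y is approximately -1.00 times as large.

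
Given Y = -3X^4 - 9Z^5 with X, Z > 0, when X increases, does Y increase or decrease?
Y decreases

Taking the partial derivative:
∂Y/∂X = -12X^3

∂Y/∂X = -12X^3 < 0 (assuming positive values)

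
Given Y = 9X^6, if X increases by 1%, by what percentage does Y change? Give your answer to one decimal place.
6.2%

For Y = 9X^6:
If X → X(1 + 0.01)
Then Y → Y · (1 + 0.01)^6
     ≈ Y · 1.0615

Percentage change = ((1 + 0.01)^6 − 1) × 100% ≈ 6.2%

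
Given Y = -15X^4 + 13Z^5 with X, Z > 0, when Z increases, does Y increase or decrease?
Y increases

Taking the partial derivative:
∂Y/∂Z = 65Z^4

∂Y/∂Z = 65Z^4 > 0 (assuming positive values)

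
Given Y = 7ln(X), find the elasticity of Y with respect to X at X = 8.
Elasticity = 1/ln(8) ≈ 0.4809

Elasticity = (dY/dX) · (X/Y)

dY/dX = 7/X
At X = 8: dY/dX = 7/8, Y = 7·ln(8)

Elasticity = (7/8) · (8 / (7·ln(8))) = 1/ln(8) ≈ 0.4809

Interpretation: for a small percentage change in X, the percentage change in Y is approximately 0.48 times as large.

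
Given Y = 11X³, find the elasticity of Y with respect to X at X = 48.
Elasticity = 3

Elasticity = (dY/dX) · (X/Y)

dY/dX = 33·X²
At X = 48: dY/dX = 76032, Y = 1216512

Elasticity = 76032 · (48 / 1216512) = 3

Interpretation: for a small percentage change in X, the percentage change in Y is approximately 3.00 times as large.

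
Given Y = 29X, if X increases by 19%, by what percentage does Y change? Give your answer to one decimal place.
19.0%

For Y = 29X:
If X → X(1 + 0.19)
Then Y → Y · (1 + 0.19)^1
     = Y · 1.1900

Percentage change = ((1 + 0.19)^1 − 1) × 100% = 19.0%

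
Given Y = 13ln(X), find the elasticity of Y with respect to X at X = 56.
Elasticity = 1/ln(56) ≈ 0.2484

Elasticity = (dY/dX) · (X/Y)

dY/dX = 13/X
At X = 56: dY/dX = 13/56, Y = 13·ln(56)

Elasticity = (13/56) · (56 / (13·ln(56))) = 1/ln(56) ≈ 0.2484

Interpretation: for a small percentage change in X, the percentage change in Y is approximately 0.25 times as large.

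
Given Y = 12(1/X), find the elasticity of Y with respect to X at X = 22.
Elasticity = -1

Elasticity = (dY/dX) · (X/Y)

dY/dX = -12/X²
At X = 22: dY/dX = -3/121, Y = 6/11

Elasticity = (-3/121) · (22 / (6/11)) = -1

Interpretation: for a small percentage change in X, the percentage change in Y is approximately -1.00 times as large.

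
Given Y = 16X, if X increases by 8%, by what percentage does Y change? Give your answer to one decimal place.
8.0%

For Y = 16X:
If X → X(1 + 0.08)
Then Y → Y · (1 + 0.08)^1
     = Y · 1.0800

Percentage change = ((1 + 0.08)^1 − 1) × 100% = 8.0%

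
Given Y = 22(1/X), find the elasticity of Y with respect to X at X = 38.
Elasticity = -1

Elasticity = (dY/dX) · (X/Y)

dY/dX = -22/X²
At X = 38: dY/dX = -11/722, Y = 11/19

Elasticity = (-11/722) · (38 / (11/19)) = -1

Interpretation: for a small percentage change in X, the percentage change in Y is approximately -1.00 times as large.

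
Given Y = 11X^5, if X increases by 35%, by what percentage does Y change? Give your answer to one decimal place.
348.4%

For Y = 11X^5:
If X → X(1 + 0.35)
Then Y → Y · (1 + 0.35)^5
     ≈ Y · 4.4840

Percentage change = ((1 + 0.35)^5 − 1) × 100% ≈ 348.4%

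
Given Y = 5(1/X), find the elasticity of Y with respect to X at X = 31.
Elasticity = -1

Elasticity = (dY/dX) · (X/Y)

dY/dX = -5/X²
At X = 31: dY/dX = -5/961, Y = 5/31

Elasticity = (-5/961) · (31 / (5/31)) = -1

Interpretation: for a small percentage change in X, the percentage change in Y is approximately -1.00 times as large.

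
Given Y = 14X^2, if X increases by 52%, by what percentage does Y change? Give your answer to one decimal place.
131.0%

For Y = 14X^2:
If X → X(1 + 0.52)
Then Y → Y · (1 + 0.52)^2
     = Y · 2.3104

Percentage change = ((1 + 0.52)^2 − 1) × 100% ≈ 131.0%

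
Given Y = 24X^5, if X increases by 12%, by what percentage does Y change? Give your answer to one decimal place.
76.2%

For Y = 24X^5:
If X → X(1 + 0.12)
Then Y → Y · (1 + 0.12)^5
     ≈ Y · 1.7623

Percentage change = ((1 + 0.12)^5 − 1) × 100% ≈ 76.2%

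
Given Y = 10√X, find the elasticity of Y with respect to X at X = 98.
Elasticity = 1/2

Elasticity = (dY/dX) · (X/Y)

dY/dX = 5/√X
At X = 98: dY/dX = 5·√2/14, Y = 70·√2

Elasticity = (5·√2/14) · (98 / (70·√2)) = 1/2

Interpretation: for a small percentage change in X, the percentage change in Y is approximately 0.50 times as large.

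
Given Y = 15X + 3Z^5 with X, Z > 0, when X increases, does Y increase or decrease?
Y increases

Taking the partial derivative:
∂Y/∂X = 15

∂Y/∂X = 15 > 0 (assuming positive values)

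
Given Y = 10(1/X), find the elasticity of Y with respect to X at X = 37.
Elasticity = -1

Elasticity = (dY/dX) · (X/Y)

dY/dX = -10/X²
At X = 37: dY/dX = -10/1369, Y = 10/37

Elasticity = (-10/1369) · (37 / (10/37)) = -1

Interpretation: for a small percentage change in X, the percentage change in Y is approximately -1.00 times as large.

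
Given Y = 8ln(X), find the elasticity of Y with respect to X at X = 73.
Elasticity = 1/ln(73) ≈ 0.2331

Elasticity = (dY/dX) · (X/Y)

dY/dX = 8/X
At X = 73: dY/dX = 8/73, Y = 8·ln(73)

Elasticity = (8/73) · (73 / (8·ln(73))) = 1/ln(73) ≈ 0.2331

Interpretation: for a small percentage change in X, the percentage change in Y is approximately 0.23 times as large.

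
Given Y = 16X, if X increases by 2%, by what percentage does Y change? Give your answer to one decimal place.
2.0%

For Y = 16X:
If X → X(1 + 0.02)
Then Y → Y · (1 + 0.02)^1
     = Y · 1.0200

Percentage change = ((1 + 0.02)^1 − 1) × 100% = 2.0%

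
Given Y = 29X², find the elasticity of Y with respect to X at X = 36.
Elasticity = 2

Elasticity = (dY/dX) · (X/Y)

dY/dX = 58·X
At X = 36: dY/dX = 2088, Y = 37584

Elasticity = 2088 · (36 / 37584) = 2

Interpretation: for a small percentage change in X, the percentage change in Y is approximately 2.00 times as large.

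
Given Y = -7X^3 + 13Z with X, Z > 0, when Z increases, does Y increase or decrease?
Y increases

Taking the partial derivative:
∂Y/∂Z = 13

∂Y/∂Z = 13 > 0 (assuming positive values)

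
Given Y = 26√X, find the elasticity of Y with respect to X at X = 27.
Elasticity = 1/2

Elasticity = (dY/dX) · (X/Y)

dY/dX = 13/√X
At X = 27: dY/dX = 13·√3/9, Y = 78·√3

Elasticity = (13·√3/9) · (27 / (78·√3)) = 1/2

Interpretation: for a small percentage change in X, the percentage change in Y is approximately 0.50 times as large.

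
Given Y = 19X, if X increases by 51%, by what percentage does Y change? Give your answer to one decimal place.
51.0%

For Y = 19X:
If X → X(1 + 0.51)
Then Y → Y · (1 + 0.51)^1
     = Y · 1.5100

Percentage change = ((1 + 0.51)^1 − 1) × 100% = 51.0%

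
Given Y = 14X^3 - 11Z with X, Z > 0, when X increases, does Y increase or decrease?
Y increases

Taking the partial derivative:
∂Y/∂X = 42X^2

∂Y/∂X = 42X^2 > 0 (assuming positive values)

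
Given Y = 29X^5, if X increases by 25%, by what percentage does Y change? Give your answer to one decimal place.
205.2%

For Y = 29X^5:
If X → X(1 + 0.25)
Then Y → Y · (1 + 0.25)^5
     ≈ Y · 3.0518

Percentage change = ((1 + 0.25)^5 − 1) × 100% ≈ 205.2%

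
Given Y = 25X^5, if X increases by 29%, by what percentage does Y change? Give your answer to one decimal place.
257.2%

For Y = 25X^5:
If X → X(1 + 0.29)
Then Y → Y · (1 + 0.29)^5
     ≈ Y · 3.5723

Percentage change = ((1 + 0.29)^5 − 1) × 100% ≈ 257.2%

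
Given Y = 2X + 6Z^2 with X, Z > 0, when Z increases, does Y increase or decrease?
Y increases

Taking the partial derivative:
∂Y/∂Z = 12Z

∂Y/∂Z = 12Z > 0 (assuming positive values)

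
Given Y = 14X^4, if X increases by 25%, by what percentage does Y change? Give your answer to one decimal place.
144.1%

For Y = 14X^4:
If X → X(1 + 0.25)
Then Y → Y · (1 + 0.25)^4
     ≈ Y · 2.4414

Percentage change = ((1 + 0.25)^4 − 1) × 100% ≈ 144.1%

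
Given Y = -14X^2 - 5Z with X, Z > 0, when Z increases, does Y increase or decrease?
Y decreases

Taking the partial derivative:
∂Y/∂Z = -5

∂Y/∂Z = -5 < 0 (assuming positive values)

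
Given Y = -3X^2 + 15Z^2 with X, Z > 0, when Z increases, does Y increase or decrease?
Y increases

Taking the partial derivative:
∂Y/∂Z = 30Z

∂Y/∂Z = 30Z > 0 (assuming positive values)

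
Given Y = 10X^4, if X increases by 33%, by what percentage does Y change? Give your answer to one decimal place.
212.9%

For Y = 10X^4:
If X → X(1 + 0.33)
Then Y → Y · (1 + 0.33)^4
     ≈ Y · 3.1290

Percentage change = ((1 + 0.33)^4 − 1) × 100% ≈ 212.9%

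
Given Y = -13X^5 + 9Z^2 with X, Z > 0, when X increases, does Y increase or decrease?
Y decreases

Taking the partial derivative:
∂Y/∂X = -65X^4

∂Y/∂X = -65X^4 < 0 (assuming positive values)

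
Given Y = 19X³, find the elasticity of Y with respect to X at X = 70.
Elasticity = 3

Elasticity = (dY/dX) · (X/Y)

dY/dX = 57·X²
At X = 70: dY/dX = 279300, Y = 6517000

Elasticity = 279300 · (70 / 6517000) = 3

Interpretation: for a small percentage change in X, the percentage change in Y is approximately 3.00 times as large.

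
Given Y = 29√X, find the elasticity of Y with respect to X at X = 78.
Elasticity = 1/2

Elasticity = (dY/dX) · (X/Y)

dY/dX = 29/(2·√X)
At X = 78: dY/dX = 29·√78/156, Y = 29·√78

Elasticity = (29·√78/156) · (78 / (29·√78)) = 1/2

Interpretation: for a small percentage change in X, the percentage change in Y is approximately 0.50 times as large.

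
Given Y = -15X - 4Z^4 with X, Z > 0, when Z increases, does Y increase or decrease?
Y decreases

Taking the partial derivative:
∂Y/∂Z = -16Z^3

∂Y/∂Z = -16Z^3 < 0 (assuming positive values)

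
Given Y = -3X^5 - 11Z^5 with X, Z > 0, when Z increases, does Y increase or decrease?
Y decreases

Taking the partial derivative:
∂Y/∂Z = -55Z^4

∂Y/∂Z = -55Z^4 < 0 (assuming positive values)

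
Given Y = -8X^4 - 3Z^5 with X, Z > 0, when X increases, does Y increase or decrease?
Y decreases

Taking the partial derivative:
∂Y/∂X = -32X^3

∂Y/∂X = -32X^3 < 0 (assuming positive values)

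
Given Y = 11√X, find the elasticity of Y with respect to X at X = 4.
Elasticity = 1/2

Elasticity = (dY/dX) · (X/Y)

dY/dX = 11/(2·√X)
At X = 4: dY/dX = 11/4, Y = 22

Elasticity = (11/4) · (4 / 22) = 1/2

Interpretation: for a small percentage change in X, the percentage change in Y is approximately 0.50 times as large.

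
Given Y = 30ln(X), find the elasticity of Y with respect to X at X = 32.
Elasticity = 1/ln(32) ≈ 0.2885

Elasticity = (dY/dX) · (X/Y)

dY/dX = 30/X
At X = 32: dY/dX = 15/16, Y = 30·ln(32)

Elasticity = (15/16) · (32 / (30·ln(32))) = 1/ln(32) ≈ 0.2885

Interpretation: for a small percentage change in X, the percentage change in Y is approximately 0.29 times as large.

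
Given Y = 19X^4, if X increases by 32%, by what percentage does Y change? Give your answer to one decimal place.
203.6%

For Y = 19X^4:
If X → X(1 + 0.32)
Then Y → Y · (1 + 0.32)^4
     ≈ Y · 3.0360

Percentage change = ((1 + 0.32)^4 − 1) × 100% ≈ 203.6%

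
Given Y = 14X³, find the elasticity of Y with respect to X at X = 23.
Elasticity = 3

Elasticity = (dY/dX) · (X/Y)

dY/dX = 42·X²
At X = 23: dY/dX = 22218, Y = 170338

Elasticity = 22218 · (23 / 170338) = 3

Interpretation: for a small percentage change in X, the percentage change in Y is approximately 3.00 times as large.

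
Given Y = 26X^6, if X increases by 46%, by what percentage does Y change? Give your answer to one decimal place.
868.5%

For Y = 26X^6:
If X → X(1 + 0.46)
Then Y → Y · (1 + 0.46)^6
     ≈ Y · 9.6854

Percentage change = ((1 + 0.46)^6 − 1) × 100% ≈ 868.5%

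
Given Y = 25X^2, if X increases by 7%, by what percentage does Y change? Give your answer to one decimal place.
14.5%

For Y = 25X^2:
If X → X(1 + 0.07)
Then Y → Y · (1 + 0.07)^2
     = Y · 1.1449

Percentage change = ((1 + 0.07)^2 − 1) × 100% ≈ 14.5%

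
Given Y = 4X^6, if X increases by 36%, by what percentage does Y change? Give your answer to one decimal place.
532.8%

For Y = 4X^6:
If X → X(1 + 0.36)
Then Y → Y · (1 + 0.36)^6
     ≈ Y · 6.3275

Percentage change = ((1 + 0.36)^6 − 1) × 100% ≈ 532.8%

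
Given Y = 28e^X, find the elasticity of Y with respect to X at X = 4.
Elasticity = 4

Elasticity = (dY/dX) · (X/Y)

dY/dX = 28·e^X
At X = 4: dY/dX = 28·e^4, Y = 28·e^4

Elasticity = (28·e^4) · (4 / (28·e^4)) = 4

Interpretation: for a small percentage change in X, the percentage change in Y is approximately 4.00 times as large.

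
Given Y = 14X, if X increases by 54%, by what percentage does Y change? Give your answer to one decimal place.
54.0%

For Y = 14X:
If X → X(1 + 0.54)
Then Y → Y · (1 + 0.54)^1
     = Y · 1.5400

Percentage change = ((1 + 0.54)^1 − 1) × 100% = 54.0%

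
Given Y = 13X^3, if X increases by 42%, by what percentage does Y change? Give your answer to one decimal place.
186.3%

For Y = 13X^3:
If X → X(1 + 0.42)
Then Y → Y · (1 + 0.42)^3
     ≈ Y · 2.8633

Percentage change = ((1 + 0.42)^3 − 1) × 100% ≈ 186.3%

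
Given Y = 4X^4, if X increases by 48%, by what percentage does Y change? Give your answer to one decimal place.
379.8%

For Y = 4X^4:
If X → X(1 + 0.48)
Then Y → Y · (1 + 0.48)^4
     ≈ Y · 4.7979

Percentage change = ((1 + 0.48)^4 − 1) × 100% ≈ 379.8%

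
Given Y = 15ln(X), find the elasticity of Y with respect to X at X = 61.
Elasticity = 1/ln(61) ≈ 0.2433

Elasticity = (dY/dX) · (X/Y)

dY/dX = 15/X
At X = 61: dY/dX = 15/61, Y = 15·ln(61)

Elasticity = (15/61) · (61 / (15·ln(61))) = 1/ln(61) ≈ 0.2433

Interpretation: for a small percentage change in X, the percentage change in Y is approximately 0.24 times as large.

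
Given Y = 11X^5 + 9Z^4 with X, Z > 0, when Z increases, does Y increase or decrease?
Y increases

Taking the partial derivative:
∂Y/∂Z = 36Z^3

∂Y/∂Z = 36Z^3 > 0 (assuming positive values)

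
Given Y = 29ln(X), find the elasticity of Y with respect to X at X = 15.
Elasticity = 1/ln(15) ≈ 0.3693

Elasticity = (dY/dX) · (X/Y)

dY/dX = 29/X
At X = 15: dY/dX = 29/15, Y = 29·ln(15)

Elasticity = (29/15) · (15 / (29·ln(15))) = 1/ln(15) ≈ 0.3693

Interpretation: for a small percentage change in X, the percentage change in Y is approximately 0.37 times as large.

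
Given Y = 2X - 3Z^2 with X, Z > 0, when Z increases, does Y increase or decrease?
Y decreases

Taking the partial derivative:
∂Y/∂Z = -6Z

∂Y/∂Z = -6Z < 0 (assuming positive values)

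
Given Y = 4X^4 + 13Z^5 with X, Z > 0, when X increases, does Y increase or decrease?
Y increases

Taking the partial derivative:
∂Y/∂X = 16X^3

∂Y/∂X = 16X^3 > 0 (assuming positive values)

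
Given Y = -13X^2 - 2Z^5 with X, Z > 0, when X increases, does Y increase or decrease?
Y decreases

Taking the partial derivative:
∂Y/∂X = -26X

∂Y/∂X = -26X < 0 (assuming positive values)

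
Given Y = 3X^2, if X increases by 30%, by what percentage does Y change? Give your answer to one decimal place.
69.0%

For Y = 3X^2:
If X → X(1 + 0.3)
Then Y → Y · (1 + 0.3)^2
     = Y · 1.6900

Percentage change = ((1 + 0.3)^2 − 1) × 100% = 69.0%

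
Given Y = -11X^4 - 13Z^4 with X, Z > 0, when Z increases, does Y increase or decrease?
Y decreases

Taking the partial derivative:
∂Y/∂Z = -52Z^3

∂Y/∂Z = -52Z^3 < 0 (assuming positive values)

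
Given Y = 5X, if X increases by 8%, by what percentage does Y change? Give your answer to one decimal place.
8.0%

For Y = 5X:
If X → X(1 + 0.08)
Then Y → Y · (1 + 0.08)^1
     = Y · 1.0800

Percentage change = ((1 + 0.08)^1 − 1) × 100% = 8.0%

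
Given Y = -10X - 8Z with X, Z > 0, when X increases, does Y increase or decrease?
Y decreases

Taking the partial derivative:
∂Y/∂X = -10

∂Y/∂X = -10 < 0 (assuming positive values)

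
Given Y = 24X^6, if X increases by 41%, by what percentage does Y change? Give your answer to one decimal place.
685.8%

For Y = 24X^6:
If X → X(1 + 0.41)
Then Y → Y · (1 + 0.41)^6
     ≈ Y · 7.8580

Percentage change = ((1 + 0.41)^6 − 1) × 100% ≈ 685.8%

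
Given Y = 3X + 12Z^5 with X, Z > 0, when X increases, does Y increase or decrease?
Y increases

Taking the partial derivative:
∂Y/∂X = 3

∂Y/∂X = 3 > 0 (assuming positive values)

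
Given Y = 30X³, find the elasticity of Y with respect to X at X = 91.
Elasticity = 3

Elasticity = (dY/dX) · (X/Y)

dY/dX = 90·X²
At X = 91: dY/dX = 745290, Y = 22607130

Elasticity = 745290 · (91 / 22607130) = 3

Interpretation: for a small percentage change in X, the percentage change in Y is approximately 3.00 times as large.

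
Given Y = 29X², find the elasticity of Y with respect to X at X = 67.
Elasticity = 2

Elasticity = (dY/dX) · (X/Y)

dY/dX = 58·X
At X = 67: dY/dX = 3886, Y = 130181

Elasticity = 3886 · (67 / 130181) = 2

Interpretation: for a small percentage change in X, the percentage change in Y is approximately 2.00 times as large.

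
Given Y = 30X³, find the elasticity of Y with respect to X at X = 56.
Elasticity = 3

Elasticity = (dY/dX) · (X/Y)

dY/dX = 90·X²
At X = 56: dY/dX = 282240, Y = 5268480

Elasticity = 282240 · (56 / 5268480) = 3

Interpretation: for a small percentage change in X, the percentage change in Y is approximately 3.00 times as large.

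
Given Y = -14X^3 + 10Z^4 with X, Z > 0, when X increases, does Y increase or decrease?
Y decreases

Taking the partial derivative:
∂Y/∂X = -42X^2

∂Y/∂X = -42X^2 < 0 (assuming positive values)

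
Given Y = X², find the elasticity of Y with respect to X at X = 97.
Elasticity = 2

Elasticity = (dY/dX) · (X/Y)

dY/dX = 2·X
At X = 97: dY/dX = 194, Y = 9409

Elasticity = 194 · (97 / 9409) = 2

Interpretation: for a small percentage change in X, the percentage change in Y is approximately 2.00 times as large.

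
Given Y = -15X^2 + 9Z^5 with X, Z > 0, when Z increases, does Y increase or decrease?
Y increases

Taking the partial derivative:
∂Y/∂Z = 45Z^4

∂Y/∂Z = 45Z^4 > 0 (assuming positive values)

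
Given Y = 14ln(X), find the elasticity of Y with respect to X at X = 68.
Elasticity = 1/ln(68) ≈ 0.2370

Elasticity = (dY/dX) · (X/Y)

dY/dX = 14/X
At X = 68: dY/dX = 7/34, Y = 14·ln(68)

Elasticity = (7/34) · (68 / (14·ln(68))) = 1/ln(68) ≈ 0.2370

Interpretation: for a small percentage change in X, the percentage change in Y is approximately 0.24 times as large.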